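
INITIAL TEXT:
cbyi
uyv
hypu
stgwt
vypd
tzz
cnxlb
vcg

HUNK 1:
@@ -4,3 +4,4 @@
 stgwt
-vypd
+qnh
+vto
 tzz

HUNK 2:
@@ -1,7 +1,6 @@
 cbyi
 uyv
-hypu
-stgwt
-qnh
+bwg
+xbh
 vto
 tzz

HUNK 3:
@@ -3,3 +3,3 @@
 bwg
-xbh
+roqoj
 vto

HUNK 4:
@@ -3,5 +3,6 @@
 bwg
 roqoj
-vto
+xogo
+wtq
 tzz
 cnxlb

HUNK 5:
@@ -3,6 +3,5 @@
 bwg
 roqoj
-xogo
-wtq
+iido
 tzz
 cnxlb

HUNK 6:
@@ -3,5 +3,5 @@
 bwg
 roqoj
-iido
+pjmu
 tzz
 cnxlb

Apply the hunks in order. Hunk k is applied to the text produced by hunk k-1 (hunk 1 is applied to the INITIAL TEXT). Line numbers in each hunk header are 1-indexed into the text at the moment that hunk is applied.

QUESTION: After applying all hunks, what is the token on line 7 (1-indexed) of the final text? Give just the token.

Hunk 1: at line 4 remove [vypd] add [qnh,vto] -> 9 lines: cbyi uyv hypu stgwt qnh vto tzz cnxlb vcg
Hunk 2: at line 1 remove [hypu,stgwt,qnh] add [bwg,xbh] -> 8 lines: cbyi uyv bwg xbh vto tzz cnxlb vcg
Hunk 3: at line 3 remove [xbh] add [roqoj] -> 8 lines: cbyi uyv bwg roqoj vto tzz cnxlb vcg
Hunk 4: at line 3 remove [vto] add [xogo,wtq] -> 9 lines: cbyi uyv bwg roqoj xogo wtq tzz cnxlb vcg
Hunk 5: at line 3 remove [xogo,wtq] add [iido] -> 8 lines: cbyi uyv bwg roqoj iido tzz cnxlb vcg
Hunk 6: at line 3 remove [iido] add [pjmu] -> 8 lines: cbyi uyv bwg roqoj pjmu tzz cnxlb vcg
Final line 7: cnxlb

Answer: cnxlb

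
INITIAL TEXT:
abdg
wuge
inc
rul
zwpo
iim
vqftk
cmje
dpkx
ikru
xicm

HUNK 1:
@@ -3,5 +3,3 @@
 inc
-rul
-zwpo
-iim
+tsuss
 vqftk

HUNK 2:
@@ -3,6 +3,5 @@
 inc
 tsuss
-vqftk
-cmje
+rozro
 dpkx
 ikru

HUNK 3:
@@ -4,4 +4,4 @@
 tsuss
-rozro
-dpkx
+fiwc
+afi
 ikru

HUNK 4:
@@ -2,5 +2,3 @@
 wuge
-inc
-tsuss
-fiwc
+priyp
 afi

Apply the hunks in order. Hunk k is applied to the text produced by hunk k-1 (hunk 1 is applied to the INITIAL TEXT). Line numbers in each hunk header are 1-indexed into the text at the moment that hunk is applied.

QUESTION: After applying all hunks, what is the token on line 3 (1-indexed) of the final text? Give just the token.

Answer: priyp

Derivation:
Hunk 1: at line 3 remove [rul,zwpo,iim] add [tsuss] -> 9 lines: abdg wuge inc tsuss vqftk cmje dpkx ikru xicm
Hunk 2: at line 3 remove [vqftk,cmje] add [rozro] -> 8 lines: abdg wuge inc tsuss rozro dpkx ikru xicm
Hunk 3: at line 4 remove [rozro,dpkx] add [fiwc,afi] -> 8 lines: abdg wuge inc tsuss fiwc afi ikru xicm
Hunk 4: at line 2 remove [inc,tsuss,fiwc] add [priyp] -> 6 lines: abdg wuge priyp afi ikru xicm
Final line 3: priyp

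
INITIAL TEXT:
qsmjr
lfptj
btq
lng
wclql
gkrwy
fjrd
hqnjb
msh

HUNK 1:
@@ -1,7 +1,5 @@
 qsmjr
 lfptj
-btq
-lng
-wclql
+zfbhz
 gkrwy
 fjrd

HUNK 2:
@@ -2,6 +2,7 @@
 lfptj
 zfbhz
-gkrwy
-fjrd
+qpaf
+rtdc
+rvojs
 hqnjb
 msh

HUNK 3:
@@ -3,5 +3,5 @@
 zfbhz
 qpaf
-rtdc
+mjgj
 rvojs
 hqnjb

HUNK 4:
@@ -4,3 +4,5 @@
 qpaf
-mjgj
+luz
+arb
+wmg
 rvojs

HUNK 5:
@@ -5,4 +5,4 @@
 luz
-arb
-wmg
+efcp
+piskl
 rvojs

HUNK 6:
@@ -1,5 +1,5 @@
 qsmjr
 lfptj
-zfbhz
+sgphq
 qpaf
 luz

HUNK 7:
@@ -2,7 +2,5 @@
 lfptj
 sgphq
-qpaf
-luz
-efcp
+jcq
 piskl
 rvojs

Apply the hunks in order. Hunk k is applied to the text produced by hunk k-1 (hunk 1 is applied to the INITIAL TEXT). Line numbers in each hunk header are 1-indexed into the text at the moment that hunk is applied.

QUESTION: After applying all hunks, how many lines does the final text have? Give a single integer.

Answer: 8

Derivation:
Hunk 1: at line 1 remove [btq,lng,wclql] add [zfbhz] -> 7 lines: qsmjr lfptj zfbhz gkrwy fjrd hqnjb msh
Hunk 2: at line 2 remove [gkrwy,fjrd] add [qpaf,rtdc,rvojs] -> 8 lines: qsmjr lfptj zfbhz qpaf rtdc rvojs hqnjb msh
Hunk 3: at line 3 remove [rtdc] add [mjgj] -> 8 lines: qsmjr lfptj zfbhz qpaf mjgj rvojs hqnjb msh
Hunk 4: at line 4 remove [mjgj] add [luz,arb,wmg] -> 10 lines: qsmjr lfptj zfbhz qpaf luz arb wmg rvojs hqnjb msh
Hunk 5: at line 5 remove [arb,wmg] add [efcp,piskl] -> 10 lines: qsmjr lfptj zfbhz qpaf luz efcp piskl rvojs hqnjb msh
Hunk 6: at line 1 remove [zfbhz] add [sgphq] -> 10 lines: qsmjr lfptj sgphq qpaf luz efcp piskl rvojs hqnjb msh
Hunk 7: at line 2 remove [qpaf,luz,efcp] add [jcq] -> 8 lines: qsmjr lfptj sgphq jcq piskl rvojs hqnjb msh
Final line count: 8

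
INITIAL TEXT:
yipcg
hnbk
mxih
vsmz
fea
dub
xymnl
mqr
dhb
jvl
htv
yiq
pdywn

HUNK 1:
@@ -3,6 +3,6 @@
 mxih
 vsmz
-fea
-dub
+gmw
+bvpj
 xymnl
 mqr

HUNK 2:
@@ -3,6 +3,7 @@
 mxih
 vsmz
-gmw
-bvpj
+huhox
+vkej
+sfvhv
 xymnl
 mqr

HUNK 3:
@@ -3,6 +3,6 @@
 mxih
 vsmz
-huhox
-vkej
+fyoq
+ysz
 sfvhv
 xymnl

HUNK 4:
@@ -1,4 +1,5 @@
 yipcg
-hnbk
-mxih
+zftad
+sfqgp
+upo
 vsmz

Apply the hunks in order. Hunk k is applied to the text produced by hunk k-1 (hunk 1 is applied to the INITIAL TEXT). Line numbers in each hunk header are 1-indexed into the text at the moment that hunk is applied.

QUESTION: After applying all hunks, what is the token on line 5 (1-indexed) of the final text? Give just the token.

Hunk 1: at line 3 remove [fea,dub] add [gmw,bvpj] -> 13 lines: yipcg hnbk mxih vsmz gmw bvpj xymnl mqr dhb jvl htv yiq pdywn
Hunk 2: at line 3 remove [gmw,bvpj] add [huhox,vkej,sfvhv] -> 14 lines: yipcg hnbk mxih vsmz huhox vkej sfvhv xymnl mqr dhb jvl htv yiq pdywn
Hunk 3: at line 3 remove [huhox,vkej] add [fyoq,ysz] -> 14 lines: yipcg hnbk mxih vsmz fyoq ysz sfvhv xymnl mqr dhb jvl htv yiq pdywn
Hunk 4: at line 1 remove [hnbk,mxih] add [zftad,sfqgp,upo] -> 15 lines: yipcg zftad sfqgp upo vsmz fyoq ysz sfvhv xymnl mqr dhb jvl htv yiq pdywn
Final line 5: vsmz

Answer: vsmz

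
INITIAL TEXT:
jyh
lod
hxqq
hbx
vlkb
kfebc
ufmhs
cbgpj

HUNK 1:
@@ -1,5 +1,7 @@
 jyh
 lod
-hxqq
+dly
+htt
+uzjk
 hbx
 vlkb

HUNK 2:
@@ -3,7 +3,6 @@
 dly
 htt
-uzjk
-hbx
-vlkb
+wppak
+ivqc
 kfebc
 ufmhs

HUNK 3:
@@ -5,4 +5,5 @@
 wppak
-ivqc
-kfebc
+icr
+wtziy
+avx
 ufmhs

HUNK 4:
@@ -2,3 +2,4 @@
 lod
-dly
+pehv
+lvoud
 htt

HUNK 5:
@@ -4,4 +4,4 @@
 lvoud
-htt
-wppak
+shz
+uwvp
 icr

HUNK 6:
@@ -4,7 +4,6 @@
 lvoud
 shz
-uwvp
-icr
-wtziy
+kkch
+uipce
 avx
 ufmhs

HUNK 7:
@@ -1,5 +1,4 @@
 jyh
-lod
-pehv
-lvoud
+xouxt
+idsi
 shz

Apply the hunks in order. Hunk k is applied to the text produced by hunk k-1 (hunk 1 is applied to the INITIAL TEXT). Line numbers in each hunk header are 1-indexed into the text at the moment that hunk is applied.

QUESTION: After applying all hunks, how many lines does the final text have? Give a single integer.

Hunk 1: at line 1 remove [hxqq] add [dly,htt,uzjk] -> 10 lines: jyh lod dly htt uzjk hbx vlkb kfebc ufmhs cbgpj
Hunk 2: at line 3 remove [uzjk,hbx,vlkb] add [wppak,ivqc] -> 9 lines: jyh lod dly htt wppak ivqc kfebc ufmhs cbgpj
Hunk 3: at line 5 remove [ivqc,kfebc] add [icr,wtziy,avx] -> 10 lines: jyh lod dly htt wppak icr wtziy avx ufmhs cbgpj
Hunk 4: at line 2 remove [dly] add [pehv,lvoud] -> 11 lines: jyh lod pehv lvoud htt wppak icr wtziy avx ufmhs cbgpj
Hunk 5: at line 4 remove [htt,wppak] add [shz,uwvp] -> 11 lines: jyh lod pehv lvoud shz uwvp icr wtziy avx ufmhs cbgpj
Hunk 6: at line 4 remove [uwvp,icr,wtziy] add [kkch,uipce] -> 10 lines: jyh lod pehv lvoud shz kkch uipce avx ufmhs cbgpj
Hunk 7: at line 1 remove [lod,pehv,lvoud] add [xouxt,idsi] -> 9 lines: jyh xouxt idsi shz kkch uipce avx ufmhs cbgpj
Final line count: 9

Answer: 9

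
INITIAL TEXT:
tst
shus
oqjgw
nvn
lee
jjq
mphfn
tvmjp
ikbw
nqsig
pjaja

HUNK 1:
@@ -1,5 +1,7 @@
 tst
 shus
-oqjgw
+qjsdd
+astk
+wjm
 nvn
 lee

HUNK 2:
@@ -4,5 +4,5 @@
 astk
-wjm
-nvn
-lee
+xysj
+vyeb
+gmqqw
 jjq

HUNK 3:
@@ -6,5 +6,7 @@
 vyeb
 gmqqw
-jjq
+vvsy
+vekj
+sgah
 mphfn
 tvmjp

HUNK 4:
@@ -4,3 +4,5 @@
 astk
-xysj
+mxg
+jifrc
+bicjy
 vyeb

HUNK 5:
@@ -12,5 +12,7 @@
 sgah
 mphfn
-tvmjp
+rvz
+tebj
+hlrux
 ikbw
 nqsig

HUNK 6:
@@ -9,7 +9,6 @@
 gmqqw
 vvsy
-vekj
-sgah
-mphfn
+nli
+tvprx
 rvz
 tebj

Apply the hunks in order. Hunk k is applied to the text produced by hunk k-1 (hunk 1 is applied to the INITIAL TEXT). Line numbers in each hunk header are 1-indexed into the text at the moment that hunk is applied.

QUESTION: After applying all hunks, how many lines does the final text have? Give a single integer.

Hunk 1: at line 1 remove [oqjgw] add [qjsdd,astk,wjm] -> 13 lines: tst shus qjsdd astk wjm nvn lee jjq mphfn tvmjp ikbw nqsig pjaja
Hunk 2: at line 4 remove [wjm,nvn,lee] add [xysj,vyeb,gmqqw] -> 13 lines: tst shus qjsdd astk xysj vyeb gmqqw jjq mphfn tvmjp ikbw nqsig pjaja
Hunk 3: at line 6 remove [jjq] add [vvsy,vekj,sgah] -> 15 lines: tst shus qjsdd astk xysj vyeb gmqqw vvsy vekj sgah mphfn tvmjp ikbw nqsig pjaja
Hunk 4: at line 4 remove [xysj] add [mxg,jifrc,bicjy] -> 17 lines: tst shus qjsdd astk mxg jifrc bicjy vyeb gmqqw vvsy vekj sgah mphfn tvmjp ikbw nqsig pjaja
Hunk 5: at line 12 remove [tvmjp] add [rvz,tebj,hlrux] -> 19 lines: tst shus qjsdd astk mxg jifrc bicjy vyeb gmqqw vvsy vekj sgah mphfn rvz tebj hlrux ikbw nqsig pjaja
Hunk 6: at line 9 remove [vekj,sgah,mphfn] add [nli,tvprx] -> 18 lines: tst shus qjsdd astk mxg jifrc bicjy vyeb gmqqw vvsy nli tvprx rvz tebj hlrux ikbw nqsig pjaja
Final line count: 18

Answer: 18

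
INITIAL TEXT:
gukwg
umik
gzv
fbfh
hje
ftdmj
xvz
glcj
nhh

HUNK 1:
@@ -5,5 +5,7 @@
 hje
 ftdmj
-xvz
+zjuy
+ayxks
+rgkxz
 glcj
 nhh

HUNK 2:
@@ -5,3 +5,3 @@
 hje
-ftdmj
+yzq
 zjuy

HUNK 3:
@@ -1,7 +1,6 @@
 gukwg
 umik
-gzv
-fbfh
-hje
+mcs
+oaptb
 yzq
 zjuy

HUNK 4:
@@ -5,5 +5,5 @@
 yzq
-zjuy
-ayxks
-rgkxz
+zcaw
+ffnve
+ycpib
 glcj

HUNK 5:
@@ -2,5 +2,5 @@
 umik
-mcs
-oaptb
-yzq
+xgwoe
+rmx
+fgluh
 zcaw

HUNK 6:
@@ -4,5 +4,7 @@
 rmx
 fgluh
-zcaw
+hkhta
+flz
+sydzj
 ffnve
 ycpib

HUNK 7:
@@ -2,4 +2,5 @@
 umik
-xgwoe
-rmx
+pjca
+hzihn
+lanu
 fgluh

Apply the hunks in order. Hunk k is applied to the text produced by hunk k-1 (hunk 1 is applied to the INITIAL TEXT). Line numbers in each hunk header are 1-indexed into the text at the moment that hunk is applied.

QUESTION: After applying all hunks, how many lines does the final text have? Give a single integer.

Hunk 1: at line 5 remove [xvz] add [zjuy,ayxks,rgkxz] -> 11 lines: gukwg umik gzv fbfh hje ftdmj zjuy ayxks rgkxz glcj nhh
Hunk 2: at line 5 remove [ftdmj] add [yzq] -> 11 lines: gukwg umik gzv fbfh hje yzq zjuy ayxks rgkxz glcj nhh
Hunk 3: at line 1 remove [gzv,fbfh,hje] add [mcs,oaptb] -> 10 lines: gukwg umik mcs oaptb yzq zjuy ayxks rgkxz glcj nhh
Hunk 4: at line 5 remove [zjuy,ayxks,rgkxz] add [zcaw,ffnve,ycpib] -> 10 lines: gukwg umik mcs oaptb yzq zcaw ffnve ycpib glcj nhh
Hunk 5: at line 2 remove [mcs,oaptb,yzq] add [xgwoe,rmx,fgluh] -> 10 lines: gukwg umik xgwoe rmx fgluh zcaw ffnve ycpib glcj nhh
Hunk 6: at line 4 remove [zcaw] add [hkhta,flz,sydzj] -> 12 lines: gukwg umik xgwoe rmx fgluh hkhta flz sydzj ffnve ycpib glcj nhh
Hunk 7: at line 2 remove [xgwoe,rmx] add [pjca,hzihn,lanu] -> 13 lines: gukwg umik pjca hzihn lanu fgluh hkhta flz sydzj ffnve ycpib glcj nhh
Final line count: 13

Answer: 13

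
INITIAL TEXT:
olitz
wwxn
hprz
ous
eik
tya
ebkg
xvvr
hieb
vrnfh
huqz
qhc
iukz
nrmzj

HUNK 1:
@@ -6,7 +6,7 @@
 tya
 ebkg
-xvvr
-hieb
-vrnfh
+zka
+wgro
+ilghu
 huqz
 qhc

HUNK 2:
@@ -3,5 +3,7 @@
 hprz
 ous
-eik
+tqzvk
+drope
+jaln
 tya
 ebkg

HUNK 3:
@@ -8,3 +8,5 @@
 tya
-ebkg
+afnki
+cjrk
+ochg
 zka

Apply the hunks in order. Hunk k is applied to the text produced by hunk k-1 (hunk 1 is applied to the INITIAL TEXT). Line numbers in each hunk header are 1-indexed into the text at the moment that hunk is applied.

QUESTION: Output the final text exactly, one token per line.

Hunk 1: at line 6 remove [xvvr,hieb,vrnfh] add [zka,wgro,ilghu] -> 14 lines: olitz wwxn hprz ous eik tya ebkg zka wgro ilghu huqz qhc iukz nrmzj
Hunk 2: at line 3 remove [eik] add [tqzvk,drope,jaln] -> 16 lines: olitz wwxn hprz ous tqzvk drope jaln tya ebkg zka wgro ilghu huqz qhc iukz nrmzj
Hunk 3: at line 8 remove [ebkg] add [afnki,cjrk,ochg] -> 18 lines: olitz wwxn hprz ous tqzvk drope jaln tya afnki cjrk ochg zka wgro ilghu huqz qhc iukz nrmzj

Answer: olitz
wwxn
hprz
ous
tqzvk
drope
jaln
tya
afnki
cjrk
ochg
zka
wgro
ilghu
huqz
qhc
iukz
nrmzj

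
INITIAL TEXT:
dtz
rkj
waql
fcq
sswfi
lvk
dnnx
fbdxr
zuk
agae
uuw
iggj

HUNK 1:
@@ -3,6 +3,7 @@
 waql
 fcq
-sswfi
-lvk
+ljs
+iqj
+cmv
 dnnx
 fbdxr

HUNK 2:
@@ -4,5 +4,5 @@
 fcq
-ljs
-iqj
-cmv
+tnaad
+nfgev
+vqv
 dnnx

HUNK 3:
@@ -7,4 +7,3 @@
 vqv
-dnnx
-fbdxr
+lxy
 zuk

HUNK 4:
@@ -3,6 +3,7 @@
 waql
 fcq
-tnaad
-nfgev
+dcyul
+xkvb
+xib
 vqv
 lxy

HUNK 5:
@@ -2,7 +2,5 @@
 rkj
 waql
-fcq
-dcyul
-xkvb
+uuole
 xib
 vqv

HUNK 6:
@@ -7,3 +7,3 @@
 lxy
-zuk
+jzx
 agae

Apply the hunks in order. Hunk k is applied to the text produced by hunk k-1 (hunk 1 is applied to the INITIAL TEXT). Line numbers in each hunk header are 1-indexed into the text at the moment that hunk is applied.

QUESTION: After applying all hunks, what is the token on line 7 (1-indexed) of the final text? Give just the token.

Answer: lxy

Derivation:
Hunk 1: at line 3 remove [sswfi,lvk] add [ljs,iqj,cmv] -> 13 lines: dtz rkj waql fcq ljs iqj cmv dnnx fbdxr zuk agae uuw iggj
Hunk 2: at line 4 remove [ljs,iqj,cmv] add [tnaad,nfgev,vqv] -> 13 lines: dtz rkj waql fcq tnaad nfgev vqv dnnx fbdxr zuk agae uuw iggj
Hunk 3: at line 7 remove [dnnx,fbdxr] add [lxy] -> 12 lines: dtz rkj waql fcq tnaad nfgev vqv lxy zuk agae uuw iggj
Hunk 4: at line 3 remove [tnaad,nfgev] add [dcyul,xkvb,xib] -> 13 lines: dtz rkj waql fcq dcyul xkvb xib vqv lxy zuk agae uuw iggj
Hunk 5: at line 2 remove [fcq,dcyul,xkvb] add [uuole] -> 11 lines: dtz rkj waql uuole xib vqv lxy zuk agae uuw iggj
Hunk 6: at line 7 remove [zuk] add [jzx] -> 11 lines: dtz rkj waql uuole xib vqv lxy jzx agae uuw iggj
Final line 7: lxy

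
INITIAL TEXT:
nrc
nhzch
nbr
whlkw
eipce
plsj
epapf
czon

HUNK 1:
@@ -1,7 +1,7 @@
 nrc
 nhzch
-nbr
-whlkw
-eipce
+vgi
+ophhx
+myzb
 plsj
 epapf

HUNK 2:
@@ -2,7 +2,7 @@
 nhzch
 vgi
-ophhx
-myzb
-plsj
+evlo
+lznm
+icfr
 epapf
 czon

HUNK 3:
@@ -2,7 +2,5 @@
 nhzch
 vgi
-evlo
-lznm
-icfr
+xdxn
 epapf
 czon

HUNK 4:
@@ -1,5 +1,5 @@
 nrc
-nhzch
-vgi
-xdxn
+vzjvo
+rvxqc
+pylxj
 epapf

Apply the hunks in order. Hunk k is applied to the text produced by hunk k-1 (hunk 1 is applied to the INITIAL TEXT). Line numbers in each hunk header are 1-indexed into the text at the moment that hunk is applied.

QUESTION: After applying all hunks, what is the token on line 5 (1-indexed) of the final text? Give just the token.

Answer: epapf

Derivation:
Hunk 1: at line 1 remove [nbr,whlkw,eipce] add [vgi,ophhx,myzb] -> 8 lines: nrc nhzch vgi ophhx myzb plsj epapf czon
Hunk 2: at line 2 remove [ophhx,myzb,plsj] add [evlo,lznm,icfr] -> 8 lines: nrc nhzch vgi evlo lznm icfr epapf czon
Hunk 3: at line 2 remove [evlo,lznm,icfr] add [xdxn] -> 6 lines: nrc nhzch vgi xdxn epapf czon
Hunk 4: at line 1 remove [nhzch,vgi,xdxn] add [vzjvo,rvxqc,pylxj] -> 6 lines: nrc vzjvo rvxqc pylxj epapf czon
Final line 5: epapf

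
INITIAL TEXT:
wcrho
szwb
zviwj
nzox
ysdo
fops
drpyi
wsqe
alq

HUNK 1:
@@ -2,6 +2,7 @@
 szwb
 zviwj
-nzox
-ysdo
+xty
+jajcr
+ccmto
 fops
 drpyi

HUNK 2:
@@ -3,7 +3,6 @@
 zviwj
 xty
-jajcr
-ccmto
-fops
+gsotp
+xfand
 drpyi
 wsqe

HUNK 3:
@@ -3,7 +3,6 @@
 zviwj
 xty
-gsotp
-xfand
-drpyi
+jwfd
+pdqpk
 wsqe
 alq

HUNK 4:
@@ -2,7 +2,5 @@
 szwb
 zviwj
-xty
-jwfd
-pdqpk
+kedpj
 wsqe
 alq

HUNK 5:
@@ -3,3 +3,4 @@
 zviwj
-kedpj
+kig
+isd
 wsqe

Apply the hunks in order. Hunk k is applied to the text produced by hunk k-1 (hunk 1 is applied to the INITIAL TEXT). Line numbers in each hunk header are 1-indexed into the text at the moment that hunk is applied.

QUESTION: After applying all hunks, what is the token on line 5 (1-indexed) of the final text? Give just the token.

Hunk 1: at line 2 remove [nzox,ysdo] add [xty,jajcr,ccmto] -> 10 lines: wcrho szwb zviwj xty jajcr ccmto fops drpyi wsqe alq
Hunk 2: at line 3 remove [jajcr,ccmto,fops] add [gsotp,xfand] -> 9 lines: wcrho szwb zviwj xty gsotp xfand drpyi wsqe alq
Hunk 3: at line 3 remove [gsotp,xfand,drpyi] add [jwfd,pdqpk] -> 8 lines: wcrho szwb zviwj xty jwfd pdqpk wsqe alq
Hunk 4: at line 2 remove [xty,jwfd,pdqpk] add [kedpj] -> 6 lines: wcrho szwb zviwj kedpj wsqe alq
Hunk 5: at line 3 remove [kedpj] add [kig,isd] -> 7 lines: wcrho szwb zviwj kig isd wsqe alq
Final line 5: isd

Answer: isd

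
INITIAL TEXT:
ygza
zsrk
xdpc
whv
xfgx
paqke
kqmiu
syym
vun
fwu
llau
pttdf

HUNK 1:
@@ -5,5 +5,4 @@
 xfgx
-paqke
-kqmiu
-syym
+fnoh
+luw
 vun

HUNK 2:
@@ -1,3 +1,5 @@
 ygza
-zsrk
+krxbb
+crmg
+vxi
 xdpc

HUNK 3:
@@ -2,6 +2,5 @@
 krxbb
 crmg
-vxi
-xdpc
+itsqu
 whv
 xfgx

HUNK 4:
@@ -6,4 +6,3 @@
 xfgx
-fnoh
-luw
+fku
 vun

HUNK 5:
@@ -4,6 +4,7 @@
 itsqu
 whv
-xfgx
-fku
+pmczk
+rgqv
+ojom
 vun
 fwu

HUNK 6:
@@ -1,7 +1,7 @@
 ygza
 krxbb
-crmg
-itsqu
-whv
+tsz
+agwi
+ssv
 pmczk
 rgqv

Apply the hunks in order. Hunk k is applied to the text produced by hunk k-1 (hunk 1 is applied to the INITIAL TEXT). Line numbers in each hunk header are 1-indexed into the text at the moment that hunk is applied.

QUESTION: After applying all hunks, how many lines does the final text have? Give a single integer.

Hunk 1: at line 5 remove [paqke,kqmiu,syym] add [fnoh,luw] -> 11 lines: ygza zsrk xdpc whv xfgx fnoh luw vun fwu llau pttdf
Hunk 2: at line 1 remove [zsrk] add [krxbb,crmg,vxi] -> 13 lines: ygza krxbb crmg vxi xdpc whv xfgx fnoh luw vun fwu llau pttdf
Hunk 3: at line 2 remove [vxi,xdpc] add [itsqu] -> 12 lines: ygza krxbb crmg itsqu whv xfgx fnoh luw vun fwu llau pttdf
Hunk 4: at line 6 remove [fnoh,luw] add [fku] -> 11 lines: ygza krxbb crmg itsqu whv xfgx fku vun fwu llau pttdf
Hunk 5: at line 4 remove [xfgx,fku] add [pmczk,rgqv,ojom] -> 12 lines: ygza krxbb crmg itsqu whv pmczk rgqv ojom vun fwu llau pttdf
Hunk 6: at line 1 remove [crmg,itsqu,whv] add [tsz,agwi,ssv] -> 12 lines: ygza krxbb tsz agwi ssv pmczk rgqv ojom vun fwu llau pttdf
Final line count: 12

Answer: 12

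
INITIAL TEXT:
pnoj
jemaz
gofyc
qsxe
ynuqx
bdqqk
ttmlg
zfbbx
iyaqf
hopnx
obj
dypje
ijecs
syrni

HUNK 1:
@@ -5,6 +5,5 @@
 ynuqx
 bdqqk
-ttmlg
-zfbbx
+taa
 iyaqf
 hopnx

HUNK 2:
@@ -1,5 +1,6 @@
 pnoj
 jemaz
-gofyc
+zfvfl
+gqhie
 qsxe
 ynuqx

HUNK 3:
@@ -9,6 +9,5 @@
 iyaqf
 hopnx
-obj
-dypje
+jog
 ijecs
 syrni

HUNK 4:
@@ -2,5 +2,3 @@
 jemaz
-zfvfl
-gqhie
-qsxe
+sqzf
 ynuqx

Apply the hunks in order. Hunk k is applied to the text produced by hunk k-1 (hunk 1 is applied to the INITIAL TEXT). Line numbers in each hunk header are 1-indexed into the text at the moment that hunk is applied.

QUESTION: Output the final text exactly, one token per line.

Answer: pnoj
jemaz
sqzf
ynuqx
bdqqk
taa
iyaqf
hopnx
jog
ijecs
syrni

Derivation:
Hunk 1: at line 5 remove [ttmlg,zfbbx] add [taa] -> 13 lines: pnoj jemaz gofyc qsxe ynuqx bdqqk taa iyaqf hopnx obj dypje ijecs syrni
Hunk 2: at line 1 remove [gofyc] add [zfvfl,gqhie] -> 14 lines: pnoj jemaz zfvfl gqhie qsxe ynuqx bdqqk taa iyaqf hopnx obj dypje ijecs syrni
Hunk 3: at line 9 remove [obj,dypje] add [jog] -> 13 lines: pnoj jemaz zfvfl gqhie qsxe ynuqx bdqqk taa iyaqf hopnx jog ijecs syrni
Hunk 4: at line 2 remove [zfvfl,gqhie,qsxe] add [sqzf] -> 11 lines: pnoj jemaz sqzf ynuqx bdqqk taa iyaqf hopnx jog ijecs syrni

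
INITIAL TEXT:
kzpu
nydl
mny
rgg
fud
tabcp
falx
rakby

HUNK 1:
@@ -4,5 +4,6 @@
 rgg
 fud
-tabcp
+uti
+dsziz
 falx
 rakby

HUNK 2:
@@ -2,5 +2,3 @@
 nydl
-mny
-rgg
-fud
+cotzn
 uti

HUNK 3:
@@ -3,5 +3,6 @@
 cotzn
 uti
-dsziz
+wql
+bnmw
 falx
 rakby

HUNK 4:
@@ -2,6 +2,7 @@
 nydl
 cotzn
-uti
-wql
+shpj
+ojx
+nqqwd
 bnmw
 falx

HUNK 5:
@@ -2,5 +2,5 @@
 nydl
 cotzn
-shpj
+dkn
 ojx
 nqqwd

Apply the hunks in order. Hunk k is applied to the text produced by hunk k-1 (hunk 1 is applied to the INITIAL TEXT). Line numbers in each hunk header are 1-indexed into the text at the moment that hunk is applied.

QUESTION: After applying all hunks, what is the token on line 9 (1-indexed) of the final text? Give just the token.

Hunk 1: at line 4 remove [tabcp] add [uti,dsziz] -> 9 lines: kzpu nydl mny rgg fud uti dsziz falx rakby
Hunk 2: at line 2 remove [mny,rgg,fud] add [cotzn] -> 7 lines: kzpu nydl cotzn uti dsziz falx rakby
Hunk 3: at line 3 remove [dsziz] add [wql,bnmw] -> 8 lines: kzpu nydl cotzn uti wql bnmw falx rakby
Hunk 4: at line 2 remove [uti,wql] add [shpj,ojx,nqqwd] -> 9 lines: kzpu nydl cotzn shpj ojx nqqwd bnmw falx rakby
Hunk 5: at line 2 remove [shpj] add [dkn] -> 9 lines: kzpu nydl cotzn dkn ojx nqqwd bnmw falx rakby
Final line 9: rakby

Answer: rakby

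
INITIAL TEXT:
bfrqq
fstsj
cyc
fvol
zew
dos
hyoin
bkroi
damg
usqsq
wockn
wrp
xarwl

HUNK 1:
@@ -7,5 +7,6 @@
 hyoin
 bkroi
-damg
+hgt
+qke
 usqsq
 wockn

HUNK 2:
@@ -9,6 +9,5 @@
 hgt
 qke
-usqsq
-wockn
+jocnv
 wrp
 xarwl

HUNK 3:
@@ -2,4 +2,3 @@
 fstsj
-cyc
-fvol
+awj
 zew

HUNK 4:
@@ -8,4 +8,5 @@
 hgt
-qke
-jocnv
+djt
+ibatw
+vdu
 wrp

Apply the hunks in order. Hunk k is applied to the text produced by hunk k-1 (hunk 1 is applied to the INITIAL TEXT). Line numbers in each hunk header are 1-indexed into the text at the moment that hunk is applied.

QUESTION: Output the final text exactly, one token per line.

Answer: bfrqq
fstsj
awj
zew
dos
hyoin
bkroi
hgt
djt
ibatw
vdu
wrp
xarwl

Derivation:
Hunk 1: at line 7 remove [damg] add [hgt,qke] -> 14 lines: bfrqq fstsj cyc fvol zew dos hyoin bkroi hgt qke usqsq wockn wrp xarwl
Hunk 2: at line 9 remove [usqsq,wockn] add [jocnv] -> 13 lines: bfrqq fstsj cyc fvol zew dos hyoin bkroi hgt qke jocnv wrp xarwl
Hunk 3: at line 2 remove [cyc,fvol] add [awj] -> 12 lines: bfrqq fstsj awj zew dos hyoin bkroi hgt qke jocnv wrp xarwl
Hunk 4: at line 8 remove [qke,jocnv] add [djt,ibatw,vdu] -> 13 lines: bfrqq fstsj awj zew dos hyoin bkroi hgt djt ibatw vdu wrp xarwl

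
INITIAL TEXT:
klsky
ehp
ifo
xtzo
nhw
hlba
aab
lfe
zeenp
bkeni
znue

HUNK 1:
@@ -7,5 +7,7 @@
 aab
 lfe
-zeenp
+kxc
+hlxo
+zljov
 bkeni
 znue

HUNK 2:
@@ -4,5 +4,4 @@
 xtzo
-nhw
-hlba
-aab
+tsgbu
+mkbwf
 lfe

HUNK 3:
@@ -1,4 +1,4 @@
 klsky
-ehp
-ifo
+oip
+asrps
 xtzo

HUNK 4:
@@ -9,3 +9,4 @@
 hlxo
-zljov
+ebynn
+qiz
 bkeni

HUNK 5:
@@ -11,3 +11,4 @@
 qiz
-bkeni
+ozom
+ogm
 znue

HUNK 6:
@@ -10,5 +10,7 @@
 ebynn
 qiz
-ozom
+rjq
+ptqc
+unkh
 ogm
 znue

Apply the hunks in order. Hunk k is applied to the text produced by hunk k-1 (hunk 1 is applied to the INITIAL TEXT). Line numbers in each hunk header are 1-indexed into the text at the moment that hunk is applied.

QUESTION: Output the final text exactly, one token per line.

Answer: klsky
oip
asrps
xtzo
tsgbu
mkbwf
lfe
kxc
hlxo
ebynn
qiz
rjq
ptqc
unkh
ogm
znue

Derivation:
Hunk 1: at line 7 remove [zeenp] add [kxc,hlxo,zljov] -> 13 lines: klsky ehp ifo xtzo nhw hlba aab lfe kxc hlxo zljov bkeni znue
Hunk 2: at line 4 remove [nhw,hlba,aab] add [tsgbu,mkbwf] -> 12 lines: klsky ehp ifo xtzo tsgbu mkbwf lfe kxc hlxo zljov bkeni znue
Hunk 3: at line 1 remove [ehp,ifo] add [oip,asrps] -> 12 lines: klsky oip asrps xtzo tsgbu mkbwf lfe kxc hlxo zljov bkeni znue
Hunk 4: at line 9 remove [zljov] add [ebynn,qiz] -> 13 lines: klsky oip asrps xtzo tsgbu mkbwf lfe kxc hlxo ebynn qiz bkeni znue
Hunk 5: at line 11 remove [bkeni] add [ozom,ogm] -> 14 lines: klsky oip asrps xtzo tsgbu mkbwf lfe kxc hlxo ebynn qiz ozom ogm znue
Hunk 6: at line 10 remove [ozom] add [rjq,ptqc,unkh] -> 16 lines: klsky oip asrps xtzo tsgbu mkbwf lfe kxc hlxo ebynn qiz rjq ptqc unkh ogm znue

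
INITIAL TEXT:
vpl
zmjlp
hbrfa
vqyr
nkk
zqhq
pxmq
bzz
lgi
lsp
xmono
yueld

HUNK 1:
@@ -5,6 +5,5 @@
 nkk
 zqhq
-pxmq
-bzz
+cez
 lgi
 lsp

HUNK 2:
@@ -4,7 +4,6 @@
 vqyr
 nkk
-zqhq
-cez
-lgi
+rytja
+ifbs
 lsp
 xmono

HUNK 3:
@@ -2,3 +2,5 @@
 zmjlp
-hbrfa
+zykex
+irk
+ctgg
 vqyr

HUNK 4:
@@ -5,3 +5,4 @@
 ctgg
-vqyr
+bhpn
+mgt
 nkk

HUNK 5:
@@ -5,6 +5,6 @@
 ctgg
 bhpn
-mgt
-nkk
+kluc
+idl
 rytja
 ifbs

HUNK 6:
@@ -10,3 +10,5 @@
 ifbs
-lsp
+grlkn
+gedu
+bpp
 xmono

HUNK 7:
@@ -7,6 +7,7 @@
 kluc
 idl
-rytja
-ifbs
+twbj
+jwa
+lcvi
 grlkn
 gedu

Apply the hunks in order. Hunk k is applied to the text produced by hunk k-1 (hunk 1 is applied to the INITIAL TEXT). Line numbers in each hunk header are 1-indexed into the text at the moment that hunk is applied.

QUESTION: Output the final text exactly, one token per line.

Hunk 1: at line 5 remove [pxmq,bzz] add [cez] -> 11 lines: vpl zmjlp hbrfa vqyr nkk zqhq cez lgi lsp xmono yueld
Hunk 2: at line 4 remove [zqhq,cez,lgi] add [rytja,ifbs] -> 10 lines: vpl zmjlp hbrfa vqyr nkk rytja ifbs lsp xmono yueld
Hunk 3: at line 2 remove [hbrfa] add [zykex,irk,ctgg] -> 12 lines: vpl zmjlp zykex irk ctgg vqyr nkk rytja ifbs lsp xmono yueld
Hunk 4: at line 5 remove [vqyr] add [bhpn,mgt] -> 13 lines: vpl zmjlp zykex irk ctgg bhpn mgt nkk rytja ifbs lsp xmono yueld
Hunk 5: at line 5 remove [mgt,nkk] add [kluc,idl] -> 13 lines: vpl zmjlp zykex irk ctgg bhpn kluc idl rytja ifbs lsp xmono yueld
Hunk 6: at line 10 remove [lsp] add [grlkn,gedu,bpp] -> 15 lines: vpl zmjlp zykex irk ctgg bhpn kluc idl rytja ifbs grlkn gedu bpp xmono yueld
Hunk 7: at line 7 remove [rytja,ifbs] add [twbj,jwa,lcvi] -> 16 lines: vpl zmjlp zykex irk ctgg bhpn kluc idl twbj jwa lcvi grlkn gedu bpp xmono yueld

Answer: vpl
zmjlp
zykex
irk
ctgg
bhpn
kluc
idl
twbj
jwa
lcvi
grlkn
gedu
bpp
xmono
yueld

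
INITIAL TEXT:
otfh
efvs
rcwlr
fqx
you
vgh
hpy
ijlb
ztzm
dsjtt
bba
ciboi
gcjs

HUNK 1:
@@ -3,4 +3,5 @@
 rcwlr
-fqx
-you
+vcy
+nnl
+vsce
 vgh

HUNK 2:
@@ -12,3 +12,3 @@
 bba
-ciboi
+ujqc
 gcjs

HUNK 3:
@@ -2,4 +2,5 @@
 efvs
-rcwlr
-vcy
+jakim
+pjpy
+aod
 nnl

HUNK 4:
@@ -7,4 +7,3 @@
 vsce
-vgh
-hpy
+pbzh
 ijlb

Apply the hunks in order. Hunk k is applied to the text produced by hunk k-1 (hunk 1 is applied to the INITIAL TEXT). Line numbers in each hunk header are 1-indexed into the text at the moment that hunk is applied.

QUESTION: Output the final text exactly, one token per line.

Answer: otfh
efvs
jakim
pjpy
aod
nnl
vsce
pbzh
ijlb
ztzm
dsjtt
bba
ujqc
gcjs

Derivation:
Hunk 1: at line 3 remove [fqx,you] add [vcy,nnl,vsce] -> 14 lines: otfh efvs rcwlr vcy nnl vsce vgh hpy ijlb ztzm dsjtt bba ciboi gcjs
Hunk 2: at line 12 remove [ciboi] add [ujqc] -> 14 lines: otfh efvs rcwlr vcy nnl vsce vgh hpy ijlb ztzm dsjtt bba ujqc gcjs
Hunk 3: at line 2 remove [rcwlr,vcy] add [jakim,pjpy,aod] -> 15 lines: otfh efvs jakim pjpy aod nnl vsce vgh hpy ijlb ztzm dsjtt bba ujqc gcjs
Hunk 4: at line 7 remove [vgh,hpy] add [pbzh] -> 14 lines: otfh efvs jakim pjpy aod nnl vsce pbzh ijlb ztzm dsjtt bba ujqc gcjs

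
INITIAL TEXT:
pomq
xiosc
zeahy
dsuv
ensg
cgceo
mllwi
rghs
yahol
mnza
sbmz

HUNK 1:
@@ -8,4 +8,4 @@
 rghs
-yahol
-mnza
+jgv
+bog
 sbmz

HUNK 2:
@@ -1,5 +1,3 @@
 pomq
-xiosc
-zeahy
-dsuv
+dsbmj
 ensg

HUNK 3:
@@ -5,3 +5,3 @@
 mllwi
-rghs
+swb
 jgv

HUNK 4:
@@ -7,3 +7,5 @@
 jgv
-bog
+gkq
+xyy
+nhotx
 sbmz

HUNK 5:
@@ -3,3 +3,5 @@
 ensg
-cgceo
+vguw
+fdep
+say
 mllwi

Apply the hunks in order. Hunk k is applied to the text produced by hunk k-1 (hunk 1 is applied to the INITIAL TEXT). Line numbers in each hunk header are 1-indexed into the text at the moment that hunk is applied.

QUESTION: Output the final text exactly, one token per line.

Answer: pomq
dsbmj
ensg
vguw
fdep
say
mllwi
swb
jgv
gkq
xyy
nhotx
sbmz

Derivation:
Hunk 1: at line 8 remove [yahol,mnza] add [jgv,bog] -> 11 lines: pomq xiosc zeahy dsuv ensg cgceo mllwi rghs jgv bog sbmz
Hunk 2: at line 1 remove [xiosc,zeahy,dsuv] add [dsbmj] -> 9 lines: pomq dsbmj ensg cgceo mllwi rghs jgv bog sbmz
Hunk 3: at line 5 remove [rghs] add [swb] -> 9 lines: pomq dsbmj ensg cgceo mllwi swb jgv bog sbmz
Hunk 4: at line 7 remove [bog] add [gkq,xyy,nhotx] -> 11 lines: pomq dsbmj ensg cgceo mllwi swb jgv gkq xyy nhotx sbmz
Hunk 5: at line 3 remove [cgceo] add [vguw,fdep,say] -> 13 lines: pomq dsbmj ensg vguw fdep say mllwi swb jgv gkq xyy nhotx sbmz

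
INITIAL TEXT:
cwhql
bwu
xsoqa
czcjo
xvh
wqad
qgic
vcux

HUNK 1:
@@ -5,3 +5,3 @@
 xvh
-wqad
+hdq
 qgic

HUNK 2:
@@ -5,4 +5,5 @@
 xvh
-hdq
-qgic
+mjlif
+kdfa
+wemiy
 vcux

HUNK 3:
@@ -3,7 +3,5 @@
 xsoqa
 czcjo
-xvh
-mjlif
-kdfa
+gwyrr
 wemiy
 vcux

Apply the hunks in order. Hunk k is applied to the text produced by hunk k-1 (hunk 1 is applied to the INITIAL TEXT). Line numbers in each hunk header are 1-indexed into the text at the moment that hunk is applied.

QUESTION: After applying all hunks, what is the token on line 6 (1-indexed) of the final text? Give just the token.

Answer: wemiy

Derivation:
Hunk 1: at line 5 remove [wqad] add [hdq] -> 8 lines: cwhql bwu xsoqa czcjo xvh hdq qgic vcux
Hunk 2: at line 5 remove [hdq,qgic] add [mjlif,kdfa,wemiy] -> 9 lines: cwhql bwu xsoqa czcjo xvh mjlif kdfa wemiy vcux
Hunk 3: at line 3 remove [xvh,mjlif,kdfa] add [gwyrr] -> 7 lines: cwhql bwu xsoqa czcjo gwyrr wemiy vcux
Final line 6: wemiy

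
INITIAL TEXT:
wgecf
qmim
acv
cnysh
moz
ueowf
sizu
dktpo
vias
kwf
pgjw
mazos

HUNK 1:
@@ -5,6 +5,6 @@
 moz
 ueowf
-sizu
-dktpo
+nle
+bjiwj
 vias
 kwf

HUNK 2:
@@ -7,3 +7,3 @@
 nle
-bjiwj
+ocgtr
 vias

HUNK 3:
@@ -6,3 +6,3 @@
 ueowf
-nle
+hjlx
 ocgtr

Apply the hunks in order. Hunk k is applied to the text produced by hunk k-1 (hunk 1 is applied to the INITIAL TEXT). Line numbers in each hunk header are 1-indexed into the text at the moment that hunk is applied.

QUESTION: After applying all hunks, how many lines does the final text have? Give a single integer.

Hunk 1: at line 5 remove [sizu,dktpo] add [nle,bjiwj] -> 12 lines: wgecf qmim acv cnysh moz ueowf nle bjiwj vias kwf pgjw mazos
Hunk 2: at line 7 remove [bjiwj] add [ocgtr] -> 12 lines: wgecf qmim acv cnysh moz ueowf nle ocgtr vias kwf pgjw mazos
Hunk 3: at line 6 remove [nle] add [hjlx] -> 12 lines: wgecf qmim acv cnysh moz ueowf hjlx ocgtr vias kwf pgjw mazos
Final line count: 12

Answer: 12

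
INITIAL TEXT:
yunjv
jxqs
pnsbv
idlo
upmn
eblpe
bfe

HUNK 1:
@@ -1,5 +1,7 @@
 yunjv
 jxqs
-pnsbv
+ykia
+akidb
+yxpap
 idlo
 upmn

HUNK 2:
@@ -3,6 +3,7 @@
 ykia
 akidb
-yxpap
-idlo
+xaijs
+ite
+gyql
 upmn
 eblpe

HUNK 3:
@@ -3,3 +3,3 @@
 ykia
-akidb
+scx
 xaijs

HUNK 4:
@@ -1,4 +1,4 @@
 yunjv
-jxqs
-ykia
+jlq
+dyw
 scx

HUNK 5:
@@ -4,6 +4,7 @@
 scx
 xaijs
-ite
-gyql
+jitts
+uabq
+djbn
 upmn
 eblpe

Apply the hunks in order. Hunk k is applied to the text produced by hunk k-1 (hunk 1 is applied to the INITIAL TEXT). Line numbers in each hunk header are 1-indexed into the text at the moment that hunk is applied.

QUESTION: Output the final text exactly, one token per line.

Answer: yunjv
jlq
dyw
scx
xaijs
jitts
uabq
djbn
upmn
eblpe
bfe

Derivation:
Hunk 1: at line 1 remove [pnsbv] add [ykia,akidb,yxpap] -> 9 lines: yunjv jxqs ykia akidb yxpap idlo upmn eblpe bfe
Hunk 2: at line 3 remove [yxpap,idlo] add [xaijs,ite,gyql] -> 10 lines: yunjv jxqs ykia akidb xaijs ite gyql upmn eblpe bfe
Hunk 3: at line 3 remove [akidb] add [scx] -> 10 lines: yunjv jxqs ykia scx xaijs ite gyql upmn eblpe bfe
Hunk 4: at line 1 remove [jxqs,ykia] add [jlq,dyw] -> 10 lines: yunjv jlq dyw scx xaijs ite gyql upmn eblpe bfe
Hunk 5: at line 4 remove [ite,gyql] add [jitts,uabq,djbn] -> 11 lines: yunjv jlq dyw scx xaijs jitts uabq djbn upmn eblpe bfe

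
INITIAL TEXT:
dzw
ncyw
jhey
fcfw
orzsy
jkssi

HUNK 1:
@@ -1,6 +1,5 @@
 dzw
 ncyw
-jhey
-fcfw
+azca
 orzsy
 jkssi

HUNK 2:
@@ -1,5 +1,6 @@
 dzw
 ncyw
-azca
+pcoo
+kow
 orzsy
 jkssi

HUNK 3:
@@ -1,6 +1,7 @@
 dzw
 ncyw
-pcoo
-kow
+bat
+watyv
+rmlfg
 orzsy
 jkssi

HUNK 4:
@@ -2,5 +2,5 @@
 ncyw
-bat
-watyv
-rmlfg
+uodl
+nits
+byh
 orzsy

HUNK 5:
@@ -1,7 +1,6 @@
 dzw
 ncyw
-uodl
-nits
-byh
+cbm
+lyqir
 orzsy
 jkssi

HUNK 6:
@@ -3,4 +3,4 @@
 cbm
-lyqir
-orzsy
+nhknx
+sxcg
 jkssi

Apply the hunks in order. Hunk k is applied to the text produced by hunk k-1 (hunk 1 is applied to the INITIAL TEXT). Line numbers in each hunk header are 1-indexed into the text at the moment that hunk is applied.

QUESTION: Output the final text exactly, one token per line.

Hunk 1: at line 1 remove [jhey,fcfw] add [azca] -> 5 lines: dzw ncyw azca orzsy jkssi
Hunk 2: at line 1 remove [azca] add [pcoo,kow] -> 6 lines: dzw ncyw pcoo kow orzsy jkssi
Hunk 3: at line 1 remove [pcoo,kow] add [bat,watyv,rmlfg] -> 7 lines: dzw ncyw bat watyv rmlfg orzsy jkssi
Hunk 4: at line 2 remove [bat,watyv,rmlfg] add [uodl,nits,byh] -> 7 lines: dzw ncyw uodl nits byh orzsy jkssi
Hunk 5: at line 1 remove [uodl,nits,byh] add [cbm,lyqir] -> 6 lines: dzw ncyw cbm lyqir orzsy jkssi
Hunk 6: at line 3 remove [lyqir,orzsy] add [nhknx,sxcg] -> 6 lines: dzw ncyw cbm nhknx sxcg jkssi

Answer: dzw
ncyw
cbm
nhknx
sxcg
jkssi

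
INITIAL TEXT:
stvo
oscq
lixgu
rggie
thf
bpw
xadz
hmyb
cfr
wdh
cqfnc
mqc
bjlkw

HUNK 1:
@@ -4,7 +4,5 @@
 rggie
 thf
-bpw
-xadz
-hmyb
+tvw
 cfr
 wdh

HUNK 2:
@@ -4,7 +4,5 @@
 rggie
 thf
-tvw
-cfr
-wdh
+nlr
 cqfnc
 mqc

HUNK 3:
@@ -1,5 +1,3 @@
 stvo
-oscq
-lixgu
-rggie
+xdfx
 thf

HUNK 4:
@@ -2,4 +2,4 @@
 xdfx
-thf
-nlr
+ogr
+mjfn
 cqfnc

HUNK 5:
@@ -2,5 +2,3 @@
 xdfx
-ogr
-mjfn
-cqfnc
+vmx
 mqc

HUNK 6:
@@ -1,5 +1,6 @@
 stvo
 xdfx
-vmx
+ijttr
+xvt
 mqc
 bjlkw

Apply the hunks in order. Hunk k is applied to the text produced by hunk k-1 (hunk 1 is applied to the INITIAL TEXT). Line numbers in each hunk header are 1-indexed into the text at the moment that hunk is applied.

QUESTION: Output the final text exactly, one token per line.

Answer: stvo
xdfx
ijttr
xvt
mqc
bjlkw

Derivation:
Hunk 1: at line 4 remove [bpw,xadz,hmyb] add [tvw] -> 11 lines: stvo oscq lixgu rggie thf tvw cfr wdh cqfnc mqc bjlkw
Hunk 2: at line 4 remove [tvw,cfr,wdh] add [nlr] -> 9 lines: stvo oscq lixgu rggie thf nlr cqfnc mqc bjlkw
Hunk 3: at line 1 remove [oscq,lixgu,rggie] add [xdfx] -> 7 lines: stvo xdfx thf nlr cqfnc mqc bjlkw
Hunk 4: at line 2 remove [thf,nlr] add [ogr,mjfn] -> 7 lines: stvo xdfx ogr mjfn cqfnc mqc bjlkw
Hunk 5: at line 2 remove [ogr,mjfn,cqfnc] add [vmx] -> 5 lines: stvo xdfx vmx mqc bjlkw
Hunk 6: at line 1 remove [vmx] add [ijttr,xvt] -> 6 lines: stvo xdfx ijttr xvt mqc bjlkw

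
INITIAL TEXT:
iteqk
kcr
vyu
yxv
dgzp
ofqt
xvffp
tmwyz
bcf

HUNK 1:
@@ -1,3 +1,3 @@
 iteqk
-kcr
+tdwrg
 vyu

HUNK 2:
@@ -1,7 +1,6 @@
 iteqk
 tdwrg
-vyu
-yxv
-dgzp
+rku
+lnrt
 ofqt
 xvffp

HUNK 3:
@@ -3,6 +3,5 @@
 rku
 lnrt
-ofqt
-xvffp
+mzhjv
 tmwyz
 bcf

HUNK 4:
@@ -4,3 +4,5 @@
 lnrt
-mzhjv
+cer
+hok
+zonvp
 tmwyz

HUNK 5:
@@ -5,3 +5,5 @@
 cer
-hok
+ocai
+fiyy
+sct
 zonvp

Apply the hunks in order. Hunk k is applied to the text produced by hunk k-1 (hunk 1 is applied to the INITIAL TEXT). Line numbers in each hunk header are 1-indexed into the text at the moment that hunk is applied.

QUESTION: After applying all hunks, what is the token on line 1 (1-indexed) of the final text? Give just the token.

Hunk 1: at line 1 remove [kcr] add [tdwrg] -> 9 lines: iteqk tdwrg vyu yxv dgzp ofqt xvffp tmwyz bcf
Hunk 2: at line 1 remove [vyu,yxv,dgzp] add [rku,lnrt] -> 8 lines: iteqk tdwrg rku lnrt ofqt xvffp tmwyz bcf
Hunk 3: at line 3 remove [ofqt,xvffp] add [mzhjv] -> 7 lines: iteqk tdwrg rku lnrt mzhjv tmwyz bcf
Hunk 4: at line 4 remove [mzhjv] add [cer,hok,zonvp] -> 9 lines: iteqk tdwrg rku lnrt cer hok zonvp tmwyz bcf
Hunk 5: at line 5 remove [hok] add [ocai,fiyy,sct] -> 11 lines: iteqk tdwrg rku lnrt cer ocai fiyy sct zonvp tmwyz bcf
Final line 1: iteqk

Answer: iteqk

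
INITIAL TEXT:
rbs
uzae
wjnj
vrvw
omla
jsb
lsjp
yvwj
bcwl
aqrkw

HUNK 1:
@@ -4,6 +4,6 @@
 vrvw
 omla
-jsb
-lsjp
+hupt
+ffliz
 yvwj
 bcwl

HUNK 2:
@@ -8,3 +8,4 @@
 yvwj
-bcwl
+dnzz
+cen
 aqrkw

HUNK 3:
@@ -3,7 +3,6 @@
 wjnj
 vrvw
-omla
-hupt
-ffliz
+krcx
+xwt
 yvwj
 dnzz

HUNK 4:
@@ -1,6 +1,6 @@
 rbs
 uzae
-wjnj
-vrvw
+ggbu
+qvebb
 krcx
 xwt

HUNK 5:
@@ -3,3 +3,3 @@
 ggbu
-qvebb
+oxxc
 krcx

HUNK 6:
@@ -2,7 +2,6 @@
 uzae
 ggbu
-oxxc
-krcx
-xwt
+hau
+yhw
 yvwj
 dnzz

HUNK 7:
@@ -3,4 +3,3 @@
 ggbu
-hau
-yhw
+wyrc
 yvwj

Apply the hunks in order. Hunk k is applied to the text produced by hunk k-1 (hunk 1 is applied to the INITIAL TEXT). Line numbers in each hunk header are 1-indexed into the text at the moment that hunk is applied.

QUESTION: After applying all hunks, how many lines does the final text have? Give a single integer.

Hunk 1: at line 4 remove [jsb,lsjp] add [hupt,ffliz] -> 10 lines: rbs uzae wjnj vrvw omla hupt ffliz yvwj bcwl aqrkw
Hunk 2: at line 8 remove [bcwl] add [dnzz,cen] -> 11 lines: rbs uzae wjnj vrvw omla hupt ffliz yvwj dnzz cen aqrkw
Hunk 3: at line 3 remove [omla,hupt,ffliz] add [krcx,xwt] -> 10 lines: rbs uzae wjnj vrvw krcx xwt yvwj dnzz cen aqrkw
Hunk 4: at line 1 remove [wjnj,vrvw] add [ggbu,qvebb] -> 10 lines: rbs uzae ggbu qvebb krcx xwt yvwj dnzz cen aqrkw
Hunk 5: at line 3 remove [qvebb] add [oxxc] -> 10 lines: rbs uzae ggbu oxxc krcx xwt yvwj dnzz cen aqrkw
Hunk 6: at line 2 remove [oxxc,krcx,xwt] add [hau,yhw] -> 9 lines: rbs uzae ggbu hau yhw yvwj dnzz cen aqrkw
Hunk 7: at line 3 remove [hau,yhw] add [wyrc] -> 8 lines: rbs uzae ggbu wyrc yvwj dnzz cen aqrkw
Final line count: 8

Answer: 8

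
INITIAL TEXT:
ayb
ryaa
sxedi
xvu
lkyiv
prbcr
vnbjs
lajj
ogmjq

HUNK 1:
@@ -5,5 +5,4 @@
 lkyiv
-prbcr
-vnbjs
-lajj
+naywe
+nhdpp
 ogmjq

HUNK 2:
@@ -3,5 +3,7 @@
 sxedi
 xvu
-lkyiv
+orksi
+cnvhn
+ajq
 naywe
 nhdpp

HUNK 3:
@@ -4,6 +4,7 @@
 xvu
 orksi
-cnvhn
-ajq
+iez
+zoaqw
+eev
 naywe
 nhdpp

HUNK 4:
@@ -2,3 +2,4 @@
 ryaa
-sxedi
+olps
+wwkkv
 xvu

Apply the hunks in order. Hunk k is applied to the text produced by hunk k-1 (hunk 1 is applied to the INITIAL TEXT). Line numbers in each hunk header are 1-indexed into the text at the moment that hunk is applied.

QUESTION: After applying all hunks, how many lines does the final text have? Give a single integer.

Hunk 1: at line 5 remove [prbcr,vnbjs,lajj] add [naywe,nhdpp] -> 8 lines: ayb ryaa sxedi xvu lkyiv naywe nhdpp ogmjq
Hunk 2: at line 3 remove [lkyiv] add [orksi,cnvhn,ajq] -> 10 lines: ayb ryaa sxedi xvu orksi cnvhn ajq naywe nhdpp ogmjq
Hunk 3: at line 4 remove [cnvhn,ajq] add [iez,zoaqw,eev] -> 11 lines: ayb ryaa sxedi xvu orksi iez zoaqw eev naywe nhdpp ogmjq
Hunk 4: at line 2 remove [sxedi] add [olps,wwkkv] -> 12 lines: ayb ryaa olps wwkkv xvu orksi iez zoaqw eev naywe nhdpp ogmjq
Final line count: 12

Answer: 12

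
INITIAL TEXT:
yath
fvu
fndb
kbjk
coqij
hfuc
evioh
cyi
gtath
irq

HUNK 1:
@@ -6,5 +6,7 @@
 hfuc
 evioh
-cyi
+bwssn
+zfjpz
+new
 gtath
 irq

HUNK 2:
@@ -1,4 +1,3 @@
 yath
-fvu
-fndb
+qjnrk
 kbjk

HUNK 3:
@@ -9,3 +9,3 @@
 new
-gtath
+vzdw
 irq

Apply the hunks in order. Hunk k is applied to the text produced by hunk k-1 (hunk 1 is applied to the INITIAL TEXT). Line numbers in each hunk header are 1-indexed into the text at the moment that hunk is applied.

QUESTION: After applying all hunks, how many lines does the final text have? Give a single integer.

Answer: 11

Derivation:
Hunk 1: at line 6 remove [cyi] add [bwssn,zfjpz,new] -> 12 lines: yath fvu fndb kbjk coqij hfuc evioh bwssn zfjpz new gtath irq
Hunk 2: at line 1 remove [fvu,fndb] add [qjnrk] -> 11 lines: yath qjnrk kbjk coqij hfuc evioh bwssn zfjpz new gtath irq
Hunk 3: at line 9 remove [gtath] add [vzdw] -> 11 lines: yath qjnrk kbjk coqij hfuc evioh bwssn zfjpz new vzdw irq
Final line count: 11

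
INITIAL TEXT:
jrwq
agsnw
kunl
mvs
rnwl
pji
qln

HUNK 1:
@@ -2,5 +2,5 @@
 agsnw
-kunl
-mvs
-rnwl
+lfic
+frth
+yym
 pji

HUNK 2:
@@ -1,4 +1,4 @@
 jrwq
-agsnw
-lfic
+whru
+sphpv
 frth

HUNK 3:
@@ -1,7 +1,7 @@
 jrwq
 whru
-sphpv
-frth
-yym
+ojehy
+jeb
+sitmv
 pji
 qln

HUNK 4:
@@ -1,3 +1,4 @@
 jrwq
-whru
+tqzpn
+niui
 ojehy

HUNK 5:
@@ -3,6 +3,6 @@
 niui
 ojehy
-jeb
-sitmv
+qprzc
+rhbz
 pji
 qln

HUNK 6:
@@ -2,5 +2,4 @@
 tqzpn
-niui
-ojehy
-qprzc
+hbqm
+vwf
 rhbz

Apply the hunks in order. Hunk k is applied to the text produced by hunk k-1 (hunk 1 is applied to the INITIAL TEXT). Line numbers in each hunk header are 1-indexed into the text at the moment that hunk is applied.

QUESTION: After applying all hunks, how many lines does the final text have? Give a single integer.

Answer: 7

Derivation:
Hunk 1: at line 2 remove [kunl,mvs,rnwl] add [lfic,frth,yym] -> 7 lines: jrwq agsnw lfic frth yym pji qln
Hunk 2: at line 1 remove [agsnw,lfic] add [whru,sphpv] -> 7 lines: jrwq whru sphpv frth yym pji qln
Hunk 3: at line 1 remove [sphpv,frth,yym] add [ojehy,jeb,sitmv] -> 7 lines: jrwq whru ojehy jeb sitmv pji qln
Hunk 4: at line 1 remove [whru] add [tqzpn,niui] -> 8 lines: jrwq tqzpn niui ojehy jeb sitmv pji qln
Hunk 5: at line 3 remove [jeb,sitmv] add [qprzc,rhbz] -> 8 lines: jrwq tqzpn niui ojehy qprzc rhbz pji qln
Hunk 6: at line 2 remove [niui,ojehy,qprzc] add [hbqm,vwf] -> 7 lines: jrwq tqzpn hbqm vwf rhbz pji qln
Final line count: 7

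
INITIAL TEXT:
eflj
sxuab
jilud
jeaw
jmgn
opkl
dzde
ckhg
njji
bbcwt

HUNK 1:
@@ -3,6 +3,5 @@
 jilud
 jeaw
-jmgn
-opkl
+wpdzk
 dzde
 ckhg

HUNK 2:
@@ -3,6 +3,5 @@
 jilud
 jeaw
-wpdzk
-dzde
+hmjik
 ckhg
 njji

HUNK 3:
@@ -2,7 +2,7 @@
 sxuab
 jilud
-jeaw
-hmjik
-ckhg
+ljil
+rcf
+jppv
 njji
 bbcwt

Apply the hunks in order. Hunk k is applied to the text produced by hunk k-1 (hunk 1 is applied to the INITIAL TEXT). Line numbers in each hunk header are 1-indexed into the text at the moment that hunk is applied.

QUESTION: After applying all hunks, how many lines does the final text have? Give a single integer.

Answer: 8

Derivation:
Hunk 1: at line 3 remove [jmgn,opkl] add [wpdzk] -> 9 lines: eflj sxuab jilud jeaw wpdzk dzde ckhg njji bbcwt
Hunk 2: at line 3 remove [wpdzk,dzde] add [hmjik] -> 8 lines: eflj sxuab jilud jeaw hmjik ckhg njji bbcwt
Hunk 3: at line 2 remove [jeaw,hmjik,ckhg] add [ljil,rcf,jppv] -> 8 lines: eflj sxuab jilud ljil rcf jppv njji bbcwt
Final line count: 8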